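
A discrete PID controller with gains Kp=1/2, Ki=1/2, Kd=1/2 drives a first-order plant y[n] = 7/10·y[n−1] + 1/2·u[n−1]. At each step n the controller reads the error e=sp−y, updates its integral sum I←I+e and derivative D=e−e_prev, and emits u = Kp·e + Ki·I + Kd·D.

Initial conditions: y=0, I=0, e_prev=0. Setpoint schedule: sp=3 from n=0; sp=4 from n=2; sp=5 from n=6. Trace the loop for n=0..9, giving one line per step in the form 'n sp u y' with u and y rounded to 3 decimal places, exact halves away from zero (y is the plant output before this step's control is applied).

(exact arithmetic carried between steps; '≈' marks a value shown rounded to 6 d.p. or computed from one; I and e_prev carry over from the previous line; the table rounds u and y to 3 d.p., halves away from zero)
n=0: y=0, sp=3, e=sp−y=3; I=3, D=e−e_prev=3; u=1/2·3+1/2·3+1/2·3=4.5; next y=7/10·0+1/2·4.5=2.25
n=1: y=2.25, sp=3, e=sp−y=0.75; I=3.75, D=e−e_prev=-2.25; u=1/2·0.75+1/2·3.75+1/2·(-2.25)=1.125; next y=7/10·2.25+1/2·1.125=2.1375
n=2: y=2.1375, sp=4, e=sp−y=1.8625; I=5.6125, D=e−e_prev=1.1125; u=1/2·1.8625+1/2·5.6125+1/2·1.1125=4.29375; next y=7/10·2.1375+1/2·4.29375=3.643125
n=3: y=3.643125, sp=4, e=sp−y=0.356875; I=5.969375, D=e−e_prev=-1.505625; u=1/2·0.356875+1/2·5.969375+1/2·(-1.505625)≈2.410313; next y=7/10·3.643125+1/2·2.410313≈3.755344
n=4: y≈3.755344, sp=4, e=sp−y≈0.244656; I≈6.214031, D=e−e_prev≈-0.112219; u=1/2·0.244656+1/2·6.214031+1/2·(-0.112219)≈3.173234; next y=7/10·3.755344+1/2·3.173234≈4.215358
n=5: y≈4.215358, sp=4, e=sp−y≈-0.215358; I≈5.998673, D=e−e_prev≈-0.460014; u=1/2·(-0.215358)+1/2·5.998673+1/2·(-0.460014)≈2.661651; next y=7/10·4.215358+1/2·2.661651≈4.281576
n=6: y≈4.281576, sp=5, e=sp−y≈0.718424; I≈6.717098, D=e−e_prev≈0.933782; u=1/2·0.718424+1/2·6.717098+1/2·0.933782≈4.184652; next y=7/10·4.281576+1/2·4.184652≈5.089429
n=7: y≈5.089429, sp=5, e=sp−y≈-0.089429; I≈6.627669, D=e−e_prev≈-0.807853; u=1/2·(-0.089429)+1/2·6.627669+1/2·(-0.807853)≈2.865193; next y=7/10·5.089429+1/2·2.865193≈4.995197
n=8: y≈4.995197, sp=5, e=sp−y≈0.004803; I≈6.632472, D=e−e_prev≈0.094232; u=1/2·0.004803+1/2·6.632472+1/2·0.094232≈3.365753; next y=7/10·4.995197+1/2·3.365753≈5.179515
n=9: y≈5.179515, sp=5, e=sp−y≈-0.179515; I≈6.452957, D=e−e_prev≈-0.184318; u=1/2·(-0.179515)+1/2·6.452957+1/2·(-0.184318)≈3.044562; next y=7/10·5.179515+1/2·3.044562≈5.147941

0 3 4.500 0.000
1 3 1.125 2.250
2 4 4.294 2.138
3 4 2.410 3.643
4 4 3.173 3.755
5 4 2.662 4.215
6 5 4.185 4.282
7 5 2.865 5.089
8 5 3.366 4.995
9 5 3.045 5.180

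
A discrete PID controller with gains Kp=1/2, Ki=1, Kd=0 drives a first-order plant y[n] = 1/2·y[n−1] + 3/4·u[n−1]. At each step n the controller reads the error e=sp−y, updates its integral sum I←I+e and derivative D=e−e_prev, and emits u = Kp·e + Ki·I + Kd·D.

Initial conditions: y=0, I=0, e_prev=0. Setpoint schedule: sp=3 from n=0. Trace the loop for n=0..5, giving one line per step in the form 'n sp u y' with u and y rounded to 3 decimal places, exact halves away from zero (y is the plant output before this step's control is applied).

0 3 4.500 0.000
1 3 2.438 3.375
2 3 1.852 3.516
3 3 1.890 3.146
4 3 1.977 2.990
5 3 2.005 2.978

(exact arithmetic carried between steps; '≈' marks a value shown rounded to 6 d.p. or computed from one; I and e_prev carry over from the previous line; the table rounds u and y to 3 d.p., halves away from zero)
n=0: y=0, sp=3, e=sp−y=3; I=3, D=e−e_prev=3; u=1/2·3+1·3+0·3=4.5; next y=1/2·0+3/4·4.5=3.375
n=1: y=3.375, sp=3, e=sp−y=-0.375; I=2.625, D=e−e_prev=-3.375; u=1/2·(-0.375)+1·2.625+0·(-3.375)=2.4375; next y=1/2·3.375+3/4·2.4375=3.515625
n=2: y=3.515625, sp=3, e=sp−y=-0.515625; I=2.109375, D=e−e_prev=-0.140625; u=1/2·(-0.515625)+1·2.109375+0·(-0.140625)≈1.851563; next y=1/2·3.515625+3/4·1.851563≈3.146484
n=3: y≈3.146484, sp=3, e=sp−y≈-0.146484; I≈1.962891, D=e−e_prev≈0.369141; u=1/2·(-0.146484)+1·1.962891+0·0.369141≈1.889648; next y=1/2·3.146484+3/4·1.889648≈2.990479
n=4: y≈2.990479, sp=3, e=sp−y≈0.009521; I≈1.972412, D=e−e_prev≈0.156006; u=1/2·0.009521+1·1.972412+0·0.156006≈1.977173; next y=1/2·2.990479+3/4·1.977173≈2.978119
n=5: y≈2.978119, sp=3, e=sp−y≈0.021881; I≈1.994293, D=e−e_prev≈0.012360; u=1/2·0.021881+1·1.994293+0·0.012360≈2.005234; next y=1/2·2.978119+3/4·2.005234≈2.992985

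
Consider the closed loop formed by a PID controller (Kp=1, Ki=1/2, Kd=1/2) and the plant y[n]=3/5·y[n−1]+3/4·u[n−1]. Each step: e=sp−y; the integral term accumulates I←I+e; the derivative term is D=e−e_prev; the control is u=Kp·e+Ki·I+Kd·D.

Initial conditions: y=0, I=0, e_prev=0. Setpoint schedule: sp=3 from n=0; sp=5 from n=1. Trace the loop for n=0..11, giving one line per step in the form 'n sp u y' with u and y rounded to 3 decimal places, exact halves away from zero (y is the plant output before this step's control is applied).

(exact arithmetic carried between steps; '≈' marks a value shown rounded to 6 d.p. or computed from one; I and e_prev carry over from the previous line; the table rounds u and y to 3 d.p., halves away from zero)
n=0: y=0, sp=3, e=sp−y=3; I=3, D=e−e_prev=3; u=1·3+1/2·3+1/2·3=6; next y=3/5·0+3/4·6=4.5
n=1: y=4.5, sp=5, e=sp−y=0.5; I=3.5, D=e−e_prev=-2.5; u=1·0.5+1/2·3.5+1/2·(-2.5)=1; next y=3/5·4.5+3/4·1=3.45
n=2: y=3.45, sp=5, e=sp−y=1.55; I=5.05, D=e−e_prev=1.05; u=1·1.55+1/2·5.05+1/2·1.05=4.6; next y=3/5·3.45+3/4·4.6=5.52
n=3: y=5.52, sp=5, e=sp−y=-0.52; I=4.53, D=e−e_prev=-2.07; u=1·(-0.52)+1/2·4.53+1/2·(-2.07)=0.71; next y=3/5·5.52+3/4·0.71=3.8445
n=4: y=3.8445, sp=5, e=sp−y=1.1555; I=5.6855, D=e−e_prev=1.6755; u=1·1.1555+1/2·5.6855+1/2·1.6755=4.836; next y=3/5·3.8445+3/4·4.836=5.9337
n=5: y=5.9337, sp=5, e=sp−y=-0.9337; I=4.7518, D=e−e_prev=-2.0892; u=1·(-0.9337)+1/2·4.7518+1/2·(-2.0892)=0.3976; next y=3/5·5.9337+3/4·0.3976=3.85842
n=6: y=3.85842, sp=5, e=sp−y=1.14158; I=5.89338, D=e−e_prev=2.07528; u=1·1.14158+1/2·5.89338+1/2·2.07528=5.12591; next y=3/5·3.85842+3/4·5.12591≈6.159485
n=7: y≈6.159485, sp=5, e=sp−y≈-1.159485; I≈4.733896, D=e−e_prev≈-2.301065; u=1·(-1.159485)+1/2·4.733896+1/2·(-2.301065)≈0.056931; next y=3/5·6.159485+3/4·0.056931≈3.738389
n=8: y≈3.738389, sp=5, e=sp−y≈1.261611; I≈5.995507, D=e−e_prev≈2.421096; u=1·1.261611+1/2·5.995507+1/2·2.421096≈5.469912; next y=3/5·3.738389+3/4·5.469912≈6.345467
n=9: y≈6.345467, sp=5, e=sp−y≈-1.345467; I≈4.650039, D=e−e_prev≈-2.607078; u=1·(-1.345467)+1/2·4.650039+1/2·(-2.607078)≈-0.323987; next y=3/5·6.345467+3/4·(-0.323987)≈3.564290
n=10: y≈3.564290, sp=5, e=sp−y≈1.435710; I≈6.085749, D=e−e_prev≈2.781177; u=1·1.435710+1/2·6.085749+1/2·2.781177≈5.869173; next y=3/5·3.564290+3/4·5.869173≈6.540454
n=11: y≈6.540454, sp=5, e=sp−y≈-1.540454; I≈4.545295, D=e−e_prev≈-2.976164; u=1·(-1.540454)+1/2·4.545295+1/2·(-2.976164)≈-0.755888; next y=3/5·6.540454+3/4·(-0.755888)≈3.357356

0 3 6.000 0.000
1 5 1.000 4.500
2 5 4.600 3.450
3 5 0.710 5.520
4 5 4.836 3.845
5 5 0.398 5.934
6 5 5.126 3.858
7 5 0.057 6.159
8 5 5.470 3.738
9 5 -0.324 6.345
10 5 5.869 3.564
11 5 -0.756 6.540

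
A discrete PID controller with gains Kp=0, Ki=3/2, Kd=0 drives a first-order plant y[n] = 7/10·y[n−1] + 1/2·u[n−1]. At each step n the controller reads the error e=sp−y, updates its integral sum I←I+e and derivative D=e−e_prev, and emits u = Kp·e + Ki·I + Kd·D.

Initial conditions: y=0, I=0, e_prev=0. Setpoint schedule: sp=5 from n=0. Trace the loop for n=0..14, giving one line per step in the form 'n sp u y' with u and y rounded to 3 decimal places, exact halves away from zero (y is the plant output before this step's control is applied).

(exact arithmetic carried between steps; '≈' marks a value shown rounded to 6 d.p. or computed from one; I and e_prev carry over from the previous line; the table rounds u and y to 3 d.p., halves away from zero)
n=0: y=0, sp=5, e=sp−y=5; I=5, D=e−e_prev=5; u=0·5+3/2·5+0·5=7.5; next y=7/10·0+1/2·7.5=3.75
n=1: y=3.75, sp=5, e=sp−y=1.25; I=6.25, D=e−e_prev=-3.75; u=0·1.25+3/2·6.25+0·(-3.75)=9.375; next y=7/10·3.75+1/2·9.375=7.3125
n=2: y=7.3125, sp=5, e=sp−y=-2.3125; I=3.9375, D=e−e_prev=-3.5625; u=0·(-2.3125)+3/2·3.9375+0·(-3.5625)=5.90625; next y=7/10·7.3125+1/2·5.90625=8.071875
n=3: y=8.071875, sp=5, e=sp−y=-3.071875; I=0.865625, D=e−e_prev=-0.759375; u=0·(-3.071875)+3/2·0.865625+0·(-0.759375)≈1.298438; next y=7/10·8.071875+1/2·1.298438≈6.299531
n=4: y≈6.299531, sp=5, e=sp−y≈-1.299531; I≈-0.433906, D=e−e_prev≈1.772344; u=0·(-1.299531)+3/2·(-0.433906)+0·1.772344≈-0.650859; next y=7/10·6.299531+1/2·(-0.650859)≈4.084242
n=5: y≈4.084242, sp=5, e=sp−y≈0.915758; I≈0.481852, D=e−e_prev≈2.215289; u=0·0.915758+3/2·0.481852+0·2.215289≈0.722777; next y=7/10·4.084242+1/2·0.722777≈3.220358
n=6: y≈3.220358, sp=5, e=sp−y≈1.779642; I≈2.261493, D=e−e_prev≈0.863884; u=0·1.779642+3/2·2.261493+0·0.863884≈3.392240; next y=7/10·3.220358+1/2·3.392240≈3.950371
n=7: y≈3.950371, sp=5, e=sp−y≈1.049629; I≈3.311123, D=e−e_prev≈-0.730013; u=0·1.049629+3/2·3.311123+0·(-0.730013)≈4.966684; next y=7/10·3.950371+1/2·4.966684≈5.248601
n=8: y≈5.248601, sp=5, e=sp−y≈-0.248601; I≈3.062521, D=e−e_prev≈-1.298231; u=0·(-0.248601)+3/2·3.062521+0·(-1.298231)≈4.593782; next y=7/10·5.248601+1/2·4.593782≈5.970912
n=9: y≈5.970912, sp=5, e=sp−y≈-0.970912; I≈2.091609, D=e−e_prev≈-0.722310; u=0·(-0.970912)+3/2·2.091609+0·(-0.722310)≈3.137414; next y=7/10·5.970912+1/2·3.137414≈5.748345
n=10: y≈5.748345, sp=5, e=sp−y≈-0.748345; I≈1.343264, D=e−e_prev≈0.222567; u=0·(-0.748345)+3/2·1.343264+0·0.222567≈2.014896; next y=7/10·5.748345+1/2·2.014896≈5.031290
n=11: y≈5.031290, sp=5, e=sp−y≈-0.031290; I≈1.311974, D=e−e_prev≈0.717056; u=0·(-0.031290)+3/2·1.311974+0·0.717056≈1.967961; next y=7/10·5.031290+1/2·1.967961≈4.505884
n=12: y≈4.505884, sp=5, e=sp−y≈0.494116; I≈1.806091, D=e−e_prev≈0.525406; u=0·0.494116+3/2·1.806091+0·0.525406≈2.709136; next y=7/10·4.505884+1/2·2.709136≈4.508687
n=13: y≈4.508687, sp=5, e=sp−y≈0.491313; I≈2.297404, D=e−e_prev≈-0.002803; u=0·0.491313+3/2·2.297404+0·(-0.002803)≈3.446106; next y=7/10·4.508687+1/2·3.446106≈4.879134
n=14: y≈4.879134, sp=5, e=sp−y≈0.120866; I≈2.418270, D=e−e_prev≈-0.370447; u=0·0.120866+3/2·2.418270+0·(-0.370447)≈3.627406; next y=7/10·4.879134+1/2·3.627406≈5.229096

0 5 7.500 0.000
1 5 9.375 3.750
2 5 5.906 7.313
3 5 1.298 8.072
4 5 -0.651 6.300
5 5 0.723 4.084
6 5 3.392 3.220
7 5 4.967 3.950
8 5 4.594 5.249
9 5 3.137 5.971
10 5 2.015 5.748
11 5 1.968 5.031
12 5 2.709 4.506
13 5 3.446 4.509
14 5 3.627 4.879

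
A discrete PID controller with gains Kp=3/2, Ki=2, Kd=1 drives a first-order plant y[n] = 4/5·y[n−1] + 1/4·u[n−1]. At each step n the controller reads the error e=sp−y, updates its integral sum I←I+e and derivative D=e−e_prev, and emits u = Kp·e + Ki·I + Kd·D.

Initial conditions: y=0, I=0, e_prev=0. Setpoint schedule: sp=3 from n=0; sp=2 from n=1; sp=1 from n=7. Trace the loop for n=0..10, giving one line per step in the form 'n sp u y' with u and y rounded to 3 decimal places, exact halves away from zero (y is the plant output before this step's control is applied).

0 3 13.500 0.000
1 2 -3.188 3.375
2 2 5.061 1.903
3 2 -0.198 2.788
4 2 1.843 2.181
5 2 0.764 2.205
6 2 1.503 1.955
7 1 -3.089 1.940
8 1 1.237 0.780
9 1 -0.173 0.933
10 1 1.148 0.703

(exact arithmetic carried between steps; '≈' marks a value shown rounded to 6 d.p. or computed from one; I and e_prev carry over from the previous line; the table rounds u and y to 3 d.p., halves away from zero)
n=0: y=0, sp=3, e=sp−y=3; I=3, D=e−e_prev=3; u=3/2·3+2·3+1·3=13.5; next y=4/5·0+1/4·13.5=3.375
n=1: y=3.375, sp=2, e=sp−y=-1.375; I=1.625, D=e−e_prev=-4.375; u=3/2·(-1.375)+2·1.625+1·(-4.375)=-3.1875; next y=4/5·3.375+1/4·(-3.1875)=1.903125
n=2: y=1.903125, sp=2, e=sp−y=0.096875; I=1.721875, D=e−e_prev=1.471875; u=3/2·0.096875+2·1.721875+1·1.471875≈5.060938; next y=4/5·1.903125+1/4·5.060938≈2.787734
n=3: y≈2.787734, sp=2, e=sp−y≈-0.787734; I≈0.934141, D=e−e_prev≈-0.884609; u=3/2·(-0.787734)+2·0.934141+1·(-0.884609)≈-0.197930; next y=4/5·2.787734+1/4·(-0.197930)≈2.180705
n=4: y≈2.180705, sp=2, e=sp−y≈-0.180705; I≈0.753436, D=e−e_prev≈0.607029; u=3/2·(-0.180705)+2·0.753436+1·0.607029≈1.842843; next y=4/5·2.180705+1/4·1.842843≈2.205275
n=5: y≈2.205275, sp=2, e=sp−y≈-0.205275; I≈0.548161, D=e−e_prev≈-0.024570; u=3/2·(-0.205275)+2·0.548161+1·(-0.024570)≈0.763840; next y=4/5·2.205275+1/4·0.763840≈1.955180
n=6: y≈1.955180, sp=2, e=sp−y≈0.044820; I≈0.592981, D=e−e_prev≈0.250095; u=3/2·0.044820+2·0.592981+1·0.250095≈1.503287; next y=4/5·1.955180+1/4·1.503287≈1.939966
n=7: y≈1.939966, sp=1, e=sp−y≈-0.939966; I≈-0.346985, D=e−e_prev≈-0.984786; u=3/2·(-0.939966)+2·(-0.346985)+1·(-0.984786)≈-3.088704; next y=4/5·1.939966+1/4·(-3.088704)≈0.779797
n=8: y≈0.779797, sp=1, e=sp−y≈0.220203; I≈-0.126781, D=e−e_prev≈1.160169; u=3/2·0.220203+2·(-0.126781)+1·1.160169≈1.236912; next y=4/5·0.779797+1/4·1.236912≈0.933065
n=9: y≈0.933065, sp=1, e=sp−y≈0.066935; I≈-0.059846, D=e−e_prev≈-0.153269; u=3/2·0.066935+2·(-0.059846)+1·(-0.153269)≈-0.172559; next y=4/5·0.933065+1/4·(-0.172559)≈0.703312
n=10: y≈0.703312, sp=1, e=sp−y≈0.296688; I≈0.236841, D=e−e_prev≈0.229753; u=3/2·0.296688+2·0.236841+1·0.229753≈1.148467; next y=4/5·0.703312+1/4·1.148467≈0.849767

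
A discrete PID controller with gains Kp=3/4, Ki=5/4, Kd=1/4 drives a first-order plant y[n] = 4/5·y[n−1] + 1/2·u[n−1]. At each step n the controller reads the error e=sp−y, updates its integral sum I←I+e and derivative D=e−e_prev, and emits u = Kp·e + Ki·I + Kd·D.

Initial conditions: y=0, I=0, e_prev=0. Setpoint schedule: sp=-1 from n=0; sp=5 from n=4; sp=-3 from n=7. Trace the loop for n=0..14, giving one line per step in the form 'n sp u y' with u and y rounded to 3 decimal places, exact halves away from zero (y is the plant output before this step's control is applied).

0 -1 -2.250 0.000
1 -1 -0.719 -1.125
2 -1 -0.541 -1.259
3 -1 -0.208 -1.278
4 5 13.294 -1.127
5 5 4.028 5.746
6 5 2.868 6.610
7 -3 -17.181 6.722
8 -3 -4.952 -3.212
9 -3 -3.045 -5.046
10 -3 0.209 -5.559
11 -3 0.543 -4.343
12 -3 -0.040 -3.203
13 -3 -0.898 -2.582
14 -3 -1.417 -2.514

(exact arithmetic carried between steps; '≈' marks a value shown rounded to 6 d.p. or computed from one; I and e_prev carry over from the previous line; the table rounds u and y to 3 d.p., halves away from zero)
n=0: y=0, sp=-1, e=sp−y=-1; I=-1, D=e−e_prev=-1; u=3/4·(-1)+5/4·(-1)+1/4·(-1)=-2.25; next y=4/5·0+1/2·(-2.25)=-1.125
n=1: y=-1.125, sp=-1, e=sp−y=0.125; I=-0.875, D=e−e_prev=1.125; u=3/4·0.125+5/4·(-0.875)+1/4·1.125=-0.71875; next y=4/5·(-1.125)+1/2·(-0.71875)=-1.259375
n=2: y=-1.259375, sp=-1, e=sp−y=0.259375; I=-0.615625, D=e−e_prev=0.134375; u=3/4·0.259375+5/4·(-0.615625)+1/4·0.134375≈-0.541406; next y=4/5·(-1.259375)+1/2·(-0.541406)≈-1.278203
n=3: y≈-1.278203, sp=-1, e=sp−y≈0.278203; I≈-0.337422, D=e−e_prev≈0.018828; u=3/4·0.278203+5/4·(-0.337422)+1/4·0.018828≈-0.208418; next y=4/5·(-1.278203)+1/2·(-0.208418)≈-1.126771
n=4: y≈-1.126771, sp=5, e=sp−y≈6.126771; I≈5.789350, D=e−e_prev≈5.848568; u=3/4·6.126771+5/4·5.789350+1/4·5.848568≈13.293908; next y=4/5·(-1.126771)+1/2·13.293908≈5.745537
n=5: y≈5.745537, sp=5, e=sp−y≈-0.745537; I≈5.043813, D=e−e_prev≈-6.872308; u=3/4·(-0.745537)+5/4·5.043813+1/4·(-6.872308)≈4.027537; next y=4/5·5.745537+1/2·4.027537≈6.610198
n=6: y≈6.610198, sp=5, e=sp−y≈-1.610198; I≈3.433615, D=e−e_prev≈-0.864661; u=3/4·(-1.610198)+5/4·3.433615+1/4·(-0.864661)≈2.868206; next y=4/5·6.610198+1/2·2.868206≈6.722261
n=7: y≈6.722261, sp=-3, e=sp−y≈-9.722261; I≈-6.288646, D=e−e_prev≈-8.112063; u=3/4·(-9.722261)+5/4·(-6.288646)+1/4·(-8.112063)≈-17.180519; next y=4/5·6.722261+1/2·(-17.180519)≈-3.212451
n=8: y≈-3.212451, sp=-3, e=sp−y≈0.212451; I≈-6.076195, D=e−e_prev≈9.934711; u=3/4·0.212451+5/4·(-6.076195)+1/4·9.934711≈-4.952228; next y=4/5·(-3.212451)+1/2·(-4.952228)≈-5.046074
n=9: y≈-5.046074, sp=-3, e=sp−y≈2.046074; I≈-4.030121, D=e−e_prev≈1.833624; u=3/4·2.046074+5/4·(-4.030121)+1/4·1.833624≈-3.044689; next y=4/5·(-5.046074)+1/2·(-3.044689)≈-5.559204
n=10: y≈-5.559204, sp=-3, e=sp−y≈2.559204; I≈-1.470917, D=e−e_prev≈0.513130; u=3/4·2.559204+5/4·(-1.470917)+1/4·0.513130≈0.209040; next y=4/5·(-5.559204)+1/2·0.209040≈-4.342843
n=11: y≈-4.342843, sp=-3, e=sp−y≈1.342843; I≈-0.128073, D=e−e_prev≈-1.216361; u=3/4·1.342843+5/4·(-0.128073)+1/4·(-1.216361)≈0.542951; next y=4/5·(-4.342843)+1/2·0.542951≈-3.202799
n=12: y≈-3.202799, sp=-3, e=sp−y≈0.202799; I≈0.074726, D=e−e_prev≈-1.140044; u=3/4·0.202799+5/4·0.074726+1/4·(-1.140044)≈-0.039504; next y=4/5·(-3.202799)+1/2·(-0.039504)≈-2.581991
n=13: y≈-2.581991, sp=-3, e=sp−y≈-0.418009; I≈-0.343283, D=e−e_prev≈-0.620808; u=3/4·(-0.418009)+5/4·(-0.343283)+1/4·(-0.620808)≈-0.897812; next y=4/5·(-2.581991)+1/2·(-0.897812)≈-2.514499
n=14: y≈-2.514499, sp=-3, e=sp−y≈-0.485501; I≈-0.828784, D=e−e_prev≈-0.067492; u=3/4·(-0.485501)+5/4·(-0.828784)+1/4·(-0.067492)≈-1.416978; next y=4/5·(-2.514499)+1/2·(-1.416978)≈-2.720088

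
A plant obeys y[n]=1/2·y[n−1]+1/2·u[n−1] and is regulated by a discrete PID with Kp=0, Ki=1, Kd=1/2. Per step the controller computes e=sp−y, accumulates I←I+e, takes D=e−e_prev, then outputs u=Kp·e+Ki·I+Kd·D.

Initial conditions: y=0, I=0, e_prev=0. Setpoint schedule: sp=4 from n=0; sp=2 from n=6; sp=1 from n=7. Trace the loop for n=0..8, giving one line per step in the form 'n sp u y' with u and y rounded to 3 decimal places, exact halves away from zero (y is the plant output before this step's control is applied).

0 4 6.000 0.000
1 4 3.500 3.000
2 4 5.625 3.250
3 4 4.719 4.438
4 4 4.664 4.578
5 4 4.092 4.621
6 2 0.889 4.356
7 1 0.501 2.623
8 1 0.103 1.562

(exact arithmetic carried between steps; '≈' marks a value shown rounded to 6 d.p. or computed from one; I and e_prev carry over from the previous line; the table rounds u and y to 3 d.p., halves away from zero)
n=0: y=0, sp=4, e=sp−y=4; I=4, D=e−e_prev=4; u=0·4+1·4+1/2·4=6; next y=1/2·0+1/2·6=3
n=1: y=3, sp=4, e=sp−y=1; I=5, D=e−e_prev=-3; u=0·1+1·5+1/2·(-3)=3.5; next y=1/2·3+1/2·3.5=3.25
n=2: y=3.25, sp=4, e=sp−y=0.75; I=5.75, D=e−e_prev=-0.25; u=0·0.75+1·5.75+1/2·(-0.25)=5.625; next y=1/2·3.25+1/2·5.625=4.4375
n=3: y=4.4375, sp=4, e=sp−y=-0.4375; I=5.3125, D=e−e_prev=-1.1875; u=0·(-0.4375)+1·5.3125+1/2·(-1.1875)=4.71875; next y=1/2·4.4375+1/2·4.71875=4.578125
n=4: y=4.578125, sp=4, e=sp−y=-0.578125; I=4.734375, D=e−e_prev=-0.140625; u=0·(-0.578125)+1·4.734375+1/2·(-0.140625)≈4.664063; next y=1/2·4.578125+1/2·4.664063≈4.621094
n=5: y≈4.621094, sp=4, e=sp−y≈-0.621094; I≈4.113281, D=e−e_prev≈-0.042969; u=0·(-0.621094)+1·4.113281+1/2·(-0.042969)≈4.091797; next y=1/2·4.621094+1/2·4.091797≈4.356445
n=6: y≈4.356445, sp=2, e=sp−y≈-2.356445; I≈1.756836, D=e−e_prev≈-1.735352; u=0·(-2.356445)+1·1.756836+1/2·(-1.735352)≈0.889160; next y=1/2·4.356445+1/2·0.889160≈2.622803
n=7: y≈2.622803, sp=1, e=sp−y≈-1.622803; I≈0.134033, D=e−e_prev≈0.733643; u=0·(-1.622803)+1·0.134033+1/2·0.733643≈0.500854; next y=1/2·2.622803+1/2·0.500854≈1.561829
n=8: y≈1.561829, sp=1, e=sp−y≈-0.561829; I≈-0.427795, D=e−e_prev≈1.060974; u=0·(-0.561829)+1·(-0.427795)+1/2·1.060974≈0.102692; next y=1/2·1.561829+1/2·0.102692≈0.832260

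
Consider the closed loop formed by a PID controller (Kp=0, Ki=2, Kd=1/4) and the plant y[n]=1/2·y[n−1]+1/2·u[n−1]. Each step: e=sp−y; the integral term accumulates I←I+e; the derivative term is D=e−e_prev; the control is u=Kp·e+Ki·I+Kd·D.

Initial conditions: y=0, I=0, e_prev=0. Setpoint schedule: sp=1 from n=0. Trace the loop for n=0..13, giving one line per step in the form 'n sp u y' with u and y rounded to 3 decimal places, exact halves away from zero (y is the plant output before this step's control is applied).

0 1 2.250 0.000
1 1 1.469 1.125
2 1 1.113 1.297
3 1 0.769 1.205
4 1 0.826 0.987
5 1 0.979 0.907
6 1 1.064 0.943
7 1 1.051 1.003
8 1 1.006 1.027
9 1 0.981 1.017
10 1 0.985 0.999
11 1 0.998 0.992
12 1 1.005 0.995
13 1 1.004 1.000

(exact arithmetic carried between steps; '≈' marks a value shown rounded to 6 d.p. or computed from one; I and e_prev carry over from the previous line; the table rounds u and y to 3 d.p., halves away from zero)
n=0: y=0, sp=1, e=sp−y=1; I=1, D=e−e_prev=1; u=0·1+2·1+1/4·1=2.25; next y=1/2·0+1/2·2.25=1.125
n=1: y=1.125, sp=1, e=sp−y=-0.125; I=0.875, D=e−e_prev=-1.125; u=0·(-0.125)+2·0.875+1/4·(-1.125)=1.46875; next y=1/2·1.125+1/2·1.46875=1.296875
n=2: y=1.296875, sp=1, e=sp−y=-0.296875; I=0.578125, D=e−e_prev=-0.171875; u=0·(-0.296875)+2·0.578125+1/4·(-0.171875)≈1.113281; next y=1/2·1.296875+1/2·1.113281≈1.205078
n=3: y≈1.205078, sp=1, e=sp−y≈-0.205078; I≈0.373047, D=e−e_prev≈0.091797; u=0·(-0.205078)+2·0.373047+1/4·0.091797≈0.769043; next y=1/2·1.205078+1/2·0.769043≈0.987061
n=4: y≈0.987061, sp=1, e=sp−y≈0.012939; I≈0.385986, D=e−e_prev≈0.218018; u=0·0.012939+2·0.385986+1/4·0.218018≈0.826477; next y=1/2·0.987061+1/2·0.826477≈0.906769
n=5: y≈0.906769, sp=1, e=sp−y≈0.093231; I≈0.479218, D=e−e_prev≈0.080292; u=0·0.093231+2·0.479218+1/4·0.080292≈0.978508; next y=1/2·0.906769+1/2·0.978508≈0.942638
n=6: y≈0.942638, sp=1, e=sp−y≈0.057362; I≈0.536579, D=e−e_prev≈-0.035870; u=0·0.057362+2·0.536579+1/4·(-0.035870)≈1.064191; next y=1/2·0.942638+1/2·1.064191≈1.003415
n=7: y≈1.003415, sp=1, e=sp−y≈-0.003415; I≈0.533165, D=e−e_prev≈-0.060776; u=0·(-0.003415)+2·0.533165+1/4·(-0.060776)≈1.051135; next y=1/2·1.003415+1/2·1.051135≈1.027275
n=8: y≈1.027275, sp=1, e=sp−y≈-0.027275; I≈0.505890, D=e−e_prev≈-0.023860; u=0·(-0.027275)+2·0.505890+1/4·(-0.023860)≈1.005814; next y=1/2·1.027275+1/2·1.005814≈1.016545
n=9: y≈1.016545, sp=1, e=sp−y≈-0.016545; I≈0.489345, D=e−e_prev≈0.010730; u=0·(-0.016545)+2·0.489345+1/4·0.010730≈0.981373; next y=1/2·1.016545+1/2·0.981373≈0.998959
n=10: y≈0.998959, sp=1, e=sp−y≈0.001041; I≈0.490386, D=e−e_prev≈0.017586; u=0·0.001041+2·0.490386+1/4·0.017586≈0.985169; next y=1/2·0.998959+1/2·0.985169≈0.992064
n=11: y≈0.992064, sp=1, e=sp−y≈0.007936; I≈0.498322, D=e−e_prev≈0.006895; u=0·0.007936+2·0.498322+1/4·0.006895≈0.998369; next y=1/2·0.992064+1/2·0.998369≈0.995216
n=12: y≈0.995216, sp=1, e=sp−y≈0.004784; I≈0.503106, D=e−e_prev≈-0.003152; u=0·0.004784+2·0.503106+1/4·(-0.003152)≈1.005424; next y=1/2·0.995216+1/2·1.005424≈1.000320
n=13: y≈1.000320, sp=1, e=sp−y≈-0.000320; I≈0.502786, D=e−e_prev≈-0.005104; u=0·(-0.000320)+2·0.502786+1/4·(-0.005104)≈1.004296; next y=1/2·1.000320+1/2·1.004296≈1.002308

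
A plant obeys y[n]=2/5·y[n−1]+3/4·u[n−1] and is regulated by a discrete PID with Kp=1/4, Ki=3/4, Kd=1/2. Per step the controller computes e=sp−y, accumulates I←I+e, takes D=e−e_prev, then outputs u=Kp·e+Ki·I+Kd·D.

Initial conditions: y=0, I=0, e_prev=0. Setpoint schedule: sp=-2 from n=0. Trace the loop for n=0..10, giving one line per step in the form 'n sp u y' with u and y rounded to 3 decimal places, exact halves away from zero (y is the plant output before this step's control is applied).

(exact arithmetic carried between steps; '≈' marks a value shown rounded to 6 d.p. or computed from one; I and e_prev carry over from the previous line; the table rounds u and y to 3 d.p., halves away from zero)
n=0: y=0, sp=-2, e=sp−y=-2; I=-2, D=e−e_prev=-2; u=1/4·(-2)+3/4·(-2)+1/2·(-2)=-3; next y=2/5·0+3/4·(-3)=-2.25
n=1: y=-2.25, sp=-2, e=sp−y=0.25; I=-1.75, D=e−e_prev=2.25; u=1/4·0.25+3/4·(-1.75)+1/2·2.25=-0.125; next y=2/5·(-2.25)+3/4·(-0.125)=-0.99375
n=2: y=-0.99375, sp=-2, e=sp−y=-1.00625; I=-2.75625, D=e−e_prev=-1.25625; u=1/4·(-1.00625)+3/4·(-2.75625)+1/2·(-1.25625)=-2.946875; next y=2/5·(-0.99375)+3/4·(-2.946875)≈-2.607656
n=3: y≈-2.607656, sp=-2, e=sp−y≈0.607656; I≈-2.148594, D=e−e_prev≈1.613906; u=1/4·0.607656+3/4·(-2.148594)+1/2·1.613906≈-0.652578; next y=2/5·(-2.607656)+3/4·(-0.652578)≈-1.532496
n=4: y≈-1.532496, sp=-2, e=sp−y≈-0.467504; I≈-2.616098, D=e−e_prev≈-1.075160; u=1/4·(-0.467504)+3/4·(-2.616098)+1/2·(-1.075160)≈-2.616529; next y=2/5·(-1.532496)+3/4·(-2.616529)≈-2.575395
n=5: y≈-2.575395, sp=-2, e=sp−y≈0.575395; I≈-2.040702, D=e−e_prev≈1.042899; u=1/4·0.575395+3/4·(-2.040702)+1/2·1.042899≈-0.865228; next y=2/5·(-2.575395)+3/4·(-0.865228)≈-1.679079
n=6: y≈-1.679079, sp=-2, e=sp−y≈-0.320921; I≈-2.361623, D=e−e_prev≈-0.896316; u=1/4·(-0.320921)+3/4·(-2.361623)+1/2·(-0.896316)≈-2.299605; next y=2/5·(-1.679079)+3/4·(-2.299605)≈-2.396336
n=7: y≈-2.396336, sp=-2, e=sp−y≈0.396336; I≈-1.965287, D=e−e_prev≈0.717257; u=1/4·0.396336+3/4·(-1.965287)+1/2·0.717257≈-1.016253; next y=2/5·(-2.396336)+3/4·(-1.016253)≈-1.720724
n=8: y≈-1.720724, sp=-2, e=sp−y≈-0.279276; I≈-2.244563, D=e−e_prev≈-0.675612; u=1/4·(-0.279276)+3/4·(-2.244563)+1/2·(-0.675612)≈-2.091047; next y=2/5·(-1.720724)+3/4·(-2.091047)≈-2.256575
n=9: y≈-2.256575, sp=-2, e=sp−y≈0.256575; I≈-1.987988, D=e−e_prev≈0.535851; u=1/4·0.256575+3/4·(-1.987988)+1/2·0.535851≈-1.158922; next y=2/5·(-2.256575)+3/4·(-1.158922)≈-1.771821
n=10: y≈-1.771821, sp=-2, e=sp−y≈-0.228179; I≈-2.216167, D=e−e_prev≈-0.484753; u=1/4·(-0.228179)+3/4·(-2.216167)+1/2·(-0.484753)≈-1.961546; next y=2/5·(-1.771821)+3/4·(-1.961546)≈-2.179888

0 -2 -3.000 0.000
1 -2 -0.125 -2.250
2 -2 -2.947 -0.994
3 -2 -0.653 -2.608
4 -2 -2.617 -1.532
5 -2 -0.865 -2.575
6 -2 -2.300 -1.679
7 -2 -1.016 -2.396
8 -2 -2.091 -1.721
9 -2 -1.159 -2.257
10 -2 -1.962 -1.772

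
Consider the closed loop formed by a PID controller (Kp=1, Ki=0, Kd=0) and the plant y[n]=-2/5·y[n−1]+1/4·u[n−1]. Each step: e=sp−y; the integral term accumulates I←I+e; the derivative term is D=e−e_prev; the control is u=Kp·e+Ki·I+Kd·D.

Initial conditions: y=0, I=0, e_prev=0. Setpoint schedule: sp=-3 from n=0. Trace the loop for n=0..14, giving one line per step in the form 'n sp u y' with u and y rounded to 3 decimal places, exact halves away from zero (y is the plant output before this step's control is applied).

0 -3 -3.000 0.000
1 -3 -2.250 -0.750
2 -3 -2.738 -0.263
3 -3 -2.421 -0.579
4 -3 -2.627 -0.373
5 -3 -2.493 -0.507
6 -3 -2.580 -0.420
7 -3 -2.523 -0.477
8 -3 -2.560 -0.440
9 -3 -2.536 -0.464
10 -3 -2.552 -0.448
11 -3 -2.541 -0.459
12 -3 -2.548 -0.452
13 -3 -2.544 -0.456
14 -3 -2.547 -0.453

(exact arithmetic carried between steps; '≈' marks a value shown rounded to 6 d.p. or computed from one; I and e_prev carry over from the previous line; the table rounds u and y to 3 d.p., halves away from zero)
n=0: y=0, sp=-3, e=sp−y=-3; I=-3, D=e−e_prev=-3; u=1·(-3)+0·(-3)+0·(-3)=-3; next y=-2/5·0+1/4·(-3)=-0.75
n=1: y=-0.75, sp=-3, e=sp−y=-2.25; I=-5.25, D=e−e_prev=0.75; u=1·(-2.25)+0·(-5.25)+0·0.75=-2.25; next y=-2/5·(-0.75)+1/4·(-2.25)=-0.2625
n=2: y=-0.2625, sp=-3, e=sp−y=-2.7375; I=-7.9875, D=e−e_prev=-0.4875; u=1·(-2.7375)+0·(-7.9875)+0·(-0.4875)=-2.7375; next y=-2/5·(-0.2625)+1/4·(-2.7375)=-0.579375
n=3: y=-0.579375, sp=-3, e=sp−y=-2.420625; I=-10.408125, D=e−e_prev=0.316875; u=1·(-2.420625)+0·(-10.408125)+0·0.316875=-2.420625; next y=-2/5·(-0.579375)+1/4·(-2.420625)≈-0.373406
n=4: y≈-0.373406, sp=-3, e=sp−y≈-2.626594; I≈-13.034719, D=e−e_prev≈-0.205969; u=1·(-2.626594)+0·(-13.034719)+0·(-0.205969)≈-2.626594; next y=-2/5·(-0.373406)+1/4·(-2.626594)≈-0.507286
n=5: y≈-0.507286, sp=-3, e=sp−y≈-2.492714; I≈-15.527433, D=e−e_prev≈0.133880; u=1·(-2.492714)+0·(-15.527433)+0·0.133880≈-2.492714; next y=-2/5·(-0.507286)+1/4·(-2.492714)≈-0.420264
n=6: y≈-0.420264, sp=-3, e=sp−y≈-2.579736; I≈-18.107169, D=e−e_prev≈-0.087022; u=1·(-2.579736)+0·(-18.107169)+0·(-0.087022)≈-2.579736; next y=-2/5·(-0.420264)+1/4·(-2.579736)≈-0.476828
n=7: y≈-0.476828, sp=-3, e=sp−y≈-2.523172; I≈-20.630340, D=e−e_prev≈0.056564; u=1·(-2.523172)+0·(-20.630340)+0·0.056564≈-2.523172; next y=-2/5·(-0.476828)+1/4·(-2.523172)≈-0.440062
n=8: y≈-0.440062, sp=-3, e=sp−y≈-2.559938; I≈-23.190279, D=e−e_prev≈-0.036767; u=1·(-2.559938)+0·(-23.190279)+0·(-0.036767)≈-2.559938; next y=-2/5·(-0.440062)+1/4·(-2.559938)≈-0.463960
n=9: y≈-0.463960, sp=-3, e=sp−y≈-2.536040; I≈-25.726319, D=e−e_prev≈0.023898; u=1·(-2.536040)+0·(-25.726319)+0·0.023898≈-2.536040; next y=-2/5·(-0.463960)+1/4·(-2.536040)≈-0.448426
n=10: y≈-0.448426, sp=-3, e=sp−y≈-2.551574; I≈-28.277893, D=e−e_prev≈-0.015534; u=1·(-2.551574)+0·(-28.277893)+0·(-0.015534)≈-2.551574; next y=-2/5·(-0.448426)+1/4·(-2.551574)≈-0.458523
n=11: y≈-0.458523, sp=-3, e=sp−y≈-2.541477; I≈-30.819370, D=e−e_prev≈0.010097; u=1·(-2.541477)+0·(-30.819370)+0·0.010097≈-2.541477; next y=-2/5·(-0.458523)+1/4·(-2.541477)≈-0.451960
n=12: y≈-0.451960, sp=-3, e=sp−y≈-2.548040; I≈-33.367410, D=e−e_prev≈-0.006563; u=1·(-2.548040)+0·(-33.367410)+0·(-0.006563)≈-2.548040; next y=-2/5·(-0.451960)+1/4·(-2.548040)≈-0.456226
n=13: y≈-0.456226, sp=-3, e=sp−y≈-2.543774; I≈-35.911184, D=e−e_prev≈0.004266; u=1·(-2.543774)+0·(-35.911184)+0·0.004266≈-2.543774; next y=-2/5·(-0.456226)+1/4·(-2.543774)≈-0.453453
n=14: y≈-0.453453, sp=-3, e=sp−y≈-2.546547; I≈-38.457731, D=e−e_prev≈-0.002773; u=1·(-2.546547)+0·(-38.457731)+0·(-0.002773)≈-2.546547; next y=-2/5·(-0.453453)+1/4·(-2.546547)≈-0.455255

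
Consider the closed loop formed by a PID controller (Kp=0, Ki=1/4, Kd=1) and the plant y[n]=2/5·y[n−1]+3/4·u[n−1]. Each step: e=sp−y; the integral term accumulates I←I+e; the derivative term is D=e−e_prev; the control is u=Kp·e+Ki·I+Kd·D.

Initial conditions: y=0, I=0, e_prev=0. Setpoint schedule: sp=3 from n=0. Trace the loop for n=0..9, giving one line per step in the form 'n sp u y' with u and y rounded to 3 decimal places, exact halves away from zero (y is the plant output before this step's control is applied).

(exact arithmetic carried between steps; '≈' marks a value shown rounded to 6 d.p. or computed from one; I and e_prev carry over from the previous line; the table rounds u and y to 3 d.p., halves away from zero)
n=0: y=0, sp=3, e=sp−y=3; I=3, D=e−e_prev=3; u=0·3+1/4·3+1·3=3.75; next y=2/5·0+3/4·3.75=2.8125
n=1: y=2.8125, sp=3, e=sp−y=0.1875; I=3.1875, D=e−e_prev=-2.8125; u=0·0.1875+1/4·3.1875+1·(-2.8125)=-2.015625; next y=2/5·2.8125+3/4·(-2.015625)≈-0.386719
n=2: y≈-0.386719, sp=3, e=sp−y≈3.386719; I≈6.574219, D=e−e_prev≈3.199219; u=0·3.386719+1/4·6.574219+1·3.199219≈4.842773; next y=2/5·(-0.386719)+3/4·4.842773≈3.477393
n=3: y≈3.477393, sp=3, e=sp−y≈-0.477393; I≈6.096826, D=e−e_prev≈-3.864111; u=0·(-0.477393)+1/4·6.096826+1·(-3.864111)≈-2.339905; next y=2/5·3.477393+3/4·(-2.339905)≈-0.363972
n=4: y≈-0.363972, sp=3, e=sp−y≈3.363972; I≈9.460798, D=e−e_prev≈3.841364; u=0·3.363972+1/4·9.460798+1·3.841364≈6.206564; next y=2/5·(-0.363972)+3/4·6.206564≈4.509334
n=5: y≈4.509334, sp=3, e=sp−y≈-1.509334; I≈7.951464, D=e−e_prev≈-4.873306; u=0·(-1.509334)+1/4·7.951464+1·(-4.873306)≈-2.885440; next y=2/5·4.509334+3/4·(-2.885440)≈-0.360346
n=6: y≈-0.360346, sp=3, e=sp−y≈3.360346; I≈11.311810, D=e−e_prev≈4.869680; u=0·3.360346+1/4·11.311810+1·4.869680≈7.697633; next y=2/5·(-0.360346)+3/4·7.697633≈5.629086
n=7: y≈5.629086, sp=3, e=sp−y≈-2.629086; I≈8.682724, D=e−e_prev≈-5.989432; u=0·(-2.629086)+1/4·8.682724+1·(-5.989432)≈-3.818751; next y=2/5·5.629086+3/4·(-3.818751)≈-0.612429
n=8: y≈-0.612429, sp=3, e=sp−y≈3.612429; I≈12.295153, D=e−e_prev≈6.241515; u=0·3.612429+1/4·12.295153+1·6.241515≈9.315303; next y=2/5·(-0.612429)+3/4·9.315303≈6.741506
n=9: y≈6.741506, sp=3, e=sp−y≈-3.741506; I≈8.553647, D=e−e_prev≈-7.353935; u=0·(-3.741506)+1/4·8.553647+1·(-7.353935)≈-5.215523; next y=2/5·6.741506+3/4·(-5.215523)≈-1.215040

0 3 3.750 0.000
1 3 -2.016 2.813
2 3 4.843 -0.387
3 3 -2.340 3.477
4 3 6.207 -0.364
5 3 -2.885 4.509
6 3 7.698 -0.360
7 3 -3.819 5.629
8 3 9.315 -0.612
9 3 -5.216 6.742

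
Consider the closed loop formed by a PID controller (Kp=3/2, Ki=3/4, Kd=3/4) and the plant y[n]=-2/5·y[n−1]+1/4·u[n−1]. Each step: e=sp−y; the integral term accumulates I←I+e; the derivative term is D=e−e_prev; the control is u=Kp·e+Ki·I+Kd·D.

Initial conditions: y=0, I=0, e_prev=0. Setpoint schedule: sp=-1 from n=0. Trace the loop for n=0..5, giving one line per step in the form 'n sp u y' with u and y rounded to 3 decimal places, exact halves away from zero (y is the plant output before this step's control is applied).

0 -1 -3.000 0.000
1 -1 -0.750 -0.750
2 -1 -4.088 0.113
3 -1 -0.737 -1.067
4 -1 -5.499 0.243
5 -1 -0.306 -1.472

(exact arithmetic carried between steps; '≈' marks a value shown rounded to 6 d.p. or computed from one; I and e_prev carry over from the previous line; the table rounds u and y to 3 d.p., halves away from zero)
n=0: y=0, sp=-1, e=sp−y=-1; I=-1, D=e−e_prev=-1; u=3/2·(-1)+3/4·(-1)+3/4·(-1)=-3; next y=-2/5·0+1/4·(-3)=-0.75
n=1: y=-0.75, sp=-1, e=sp−y=-0.25; I=-1.25, D=e−e_prev=0.75; u=3/2·(-0.25)+3/4·(-1.25)+3/4·0.75=-0.75; next y=-2/5·(-0.75)+1/4·(-0.75)=0.1125
n=2: y=0.1125, sp=-1, e=sp−y=-1.1125; I=-2.3625, D=e−e_prev=-0.8625; u=3/2·(-1.1125)+3/4·(-2.3625)+3/4·(-0.8625)=-4.0875; next y=-2/5·0.1125+1/4·(-4.0875)=-1.066875
n=3: y=-1.066875, sp=-1, e=sp−y=0.066875; I=-2.295625, D=e−e_prev=1.179375; u=3/2·0.066875+3/4·(-2.295625)+3/4·1.179375=-0.736875; next y=-2/5·(-1.066875)+1/4·(-0.736875)≈0.242531
n=4: y≈0.242531, sp=-1, e=sp−y≈-1.242531; I≈-3.538156, D=e−e_prev≈-1.309406; u=3/2·(-1.242531)+3/4·(-3.538156)+3/4·(-1.309406)≈-5.499469; next y=-2/5·0.242531+1/4·(-5.499469)≈-1.471880
n=5: y≈-1.471880, sp=-1, e=sp−y≈0.471880; I≈-3.066277, D=e−e_prev≈1.714411; u=3/2·0.471880+3/4·(-3.066277)+3/4·1.714411≈-0.306080; next y=-2/5·(-1.471880)+1/4·(-0.306080)≈0.512232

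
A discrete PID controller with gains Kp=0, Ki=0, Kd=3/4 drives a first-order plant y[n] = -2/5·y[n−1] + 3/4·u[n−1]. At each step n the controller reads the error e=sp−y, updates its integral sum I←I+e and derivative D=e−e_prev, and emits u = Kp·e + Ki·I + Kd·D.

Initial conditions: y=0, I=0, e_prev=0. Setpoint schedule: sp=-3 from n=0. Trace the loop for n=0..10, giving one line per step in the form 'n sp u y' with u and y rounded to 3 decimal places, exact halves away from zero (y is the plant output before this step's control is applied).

0 -3 -2.250 0.000
1 -3 1.266 -1.688
2 -3 -2.484 1.624
3 -3 3.103 -2.513
4 -3 -4.383 3.332
5 -3 5.964 -4.620
6 -3 -8.206 6.321
7 -3 11.253 -8.683
8 -3 -15.447 11.913
9 -3 21.198 -16.351
10 -3 -29.092 22.439

(exact arithmetic carried between steps; '≈' marks a value shown rounded to 6 d.p. or computed from one; I and e_prev carry over from the previous line; the table rounds u and y to 3 d.p., halves away from zero)
n=0: y=0, sp=-3, e=sp−y=-3; I=-3, D=e−e_prev=-3; u=0·(-3)+0·(-3)+3/4·(-3)=-2.25; next y=-2/5·0+3/4·(-2.25)=-1.6875
n=1: y=-1.6875, sp=-3, e=sp−y=-1.3125; I=-4.3125, D=e−e_prev=1.6875; u=0·(-1.3125)+0·(-4.3125)+3/4·1.6875=1.265625; next y=-2/5·(-1.6875)+3/4·1.265625≈1.624219
n=2: y≈1.624219, sp=-3, e=sp−y≈-4.624219; I≈-8.936719, D=e−e_prev≈-3.311719; u=0·(-4.624219)+0·(-8.936719)+3/4·(-3.311719)≈-2.483789; next y=-2/5·1.624219+3/4·(-2.483789)≈-2.512529
n=3: y≈-2.512529, sp=-3, e=sp−y≈-0.487471; I≈-9.424189, D=e−e_prev≈4.136748; u=0·(-0.487471)+0·(-9.424189)+3/4·4.136748≈3.102561; next y=-2/5·(-2.512529)+3/4·3.102561≈3.331932
n=4: y≈3.331932, sp=-3, e=sp−y≈-6.331932; I≈-15.756122, D=e−e_prev≈-5.844462; u=0·(-6.331932)+0·(-15.756122)+3/4·(-5.844462)≈-4.383346; next y=-2/5·3.331932+3/4·(-4.383346)≈-4.620283
n=5: y≈-4.620283, sp=-3, e=sp−y≈1.620283; I≈-14.135839, D=e−e_prev≈7.952215; u=0·1.620283+0·(-14.135839)+3/4·7.952215≈5.964161; next y=-2/5·(-4.620283)+3/4·5.964161≈6.321234
n=6: y≈6.321234, sp=-3, e=sp−y≈-9.321234; I≈-23.457073, D=e−e_prev≈-10.941517; u=0·(-9.321234)+0·(-23.457073)+3/4·(-10.941517)≈-8.206138; next y=-2/5·6.321234+3/4·(-8.206138)≈-8.683097
n=7: y≈-8.683097, sp=-3, e=sp−y≈5.683097; I≈-17.773976, D=e−e_prev≈15.004331; u=0·5.683097+0·(-17.773976)+3/4·15.004331≈11.253248; next y=-2/5·(-8.683097)+3/4·11.253248≈11.913175
n=8: y≈11.913175, sp=-3, e=sp−y≈-14.913175; I≈-32.687151, D=e−e_prev≈-20.596272; u=0·(-14.913175)+0·(-32.687151)+3/4·(-20.596272)≈-15.447204; next y=-2/5·11.913175+3/4·(-15.447204)≈-16.350673
n=9: y≈-16.350673, sp=-3, e=sp−y≈13.350673; I≈-19.336478, D=e−e_prev≈28.263848; u=0·13.350673+0·(-19.336478)+3/4·28.263848≈21.197886; next y=-2/5·(-16.350673)+3/4·21.197886≈22.438684
n=10: y≈22.438684, sp=-3, e=sp−y≈-25.438684; I≈-44.775162, D=e−e_prev≈-38.789357; u=0·(-25.438684)+0·(-44.775162)+3/4·(-38.789357)≈-29.092018; next y=-2/5·22.438684+3/4·(-29.092018)≈-30.794487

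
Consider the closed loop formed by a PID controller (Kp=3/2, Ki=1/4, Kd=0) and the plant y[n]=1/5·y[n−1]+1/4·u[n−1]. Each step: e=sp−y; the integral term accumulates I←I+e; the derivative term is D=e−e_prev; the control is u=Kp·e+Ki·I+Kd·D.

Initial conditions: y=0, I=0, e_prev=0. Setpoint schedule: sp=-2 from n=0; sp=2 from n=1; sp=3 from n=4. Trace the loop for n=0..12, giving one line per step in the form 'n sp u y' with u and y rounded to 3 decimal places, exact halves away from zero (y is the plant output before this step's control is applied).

0 -2 -3.500 0.000
1 2 4.531 -0.875
2 2 2.043 0.958
3 2 2.750 0.702
4 3 4.605 0.828
5 3 4.292 1.317
6 3 4.679 1.336
7 3 4.919 1.437
8 3 5.169 1.517
9 3 5.402 1.596
10 3 5.624 1.670
11 3 5.834 1.740
12 3 6.032 1.806

(exact arithmetic carried between steps; '≈' marks a value shown rounded to 6 d.p. or computed from one; I and e_prev carry over from the previous line; the table rounds u and y to 3 d.p., halves away from zero)
n=0: y=0, sp=-2, e=sp−y=-2; I=-2, D=e−e_prev=-2; u=3/2·(-2)+1/4·(-2)+0·(-2)=-3.5; next y=1/5·0+1/4·(-3.5)=-0.875
n=1: y=-0.875, sp=2, e=sp−y=2.875; I=0.875, D=e−e_prev=4.875; u=3/2·2.875+1/4·0.875+0·4.875=4.53125; next y=1/5·(-0.875)+1/4·4.53125≈0.957813
n=2: y≈0.957813, sp=2, e=sp−y≈1.042188; I≈1.917188, D=e−e_prev≈-1.832813; u=3/2·1.042188+1/4·1.917188+0·(-1.832813)≈2.042578; next y=1/5·0.957813+1/4·2.042578≈0.702207
n=3: y≈0.702207, sp=2, e=sp−y≈1.297793; I≈3.214980, D=e−e_prev≈0.255605; u=3/2·1.297793+1/4·3.214980+0·0.255605≈2.750435; next y=1/5·0.702207+1/4·2.750435≈0.828050
n=4: y≈0.828050, sp=3, e=sp−y≈2.171950; I≈5.386930, D=e−e_prev≈0.874157; u=3/2·2.171950+1/4·5.386930+0·0.874157≈4.604658; next y=1/5·0.828050+1/4·4.604658≈1.316774
n=5: y≈1.316774, sp=3, e=sp−y≈1.683226; I≈7.070156, D=e−e_prev≈-0.488724; u=3/2·1.683226+1/4·7.070156+0·(-0.488724)≈4.292377; next y=1/5·1.316774+1/4·4.292377≈1.336449
n=6: y≈1.336449, sp=3, e=sp−y≈1.663551; I≈8.733707, D=e−e_prev≈-0.019675; u=3/2·1.663551+1/4·8.733707+0·(-0.019675)≈4.678753; next y=1/5·1.336449+1/4·4.678753≈1.436978
n=7: y≈1.436978, sp=3, e=sp−y≈1.563022; I≈10.296729, D=e−e_prev≈-0.100529; u=3/2·1.563022+1/4·10.296729+0·(-0.100529)≈4.918715; next y=1/5·1.436978+1/4·4.918715≈1.517074
n=8: y≈1.517074, sp=3, e=sp−y≈1.482926; I≈11.779654, D=e−e_prev≈-0.080096; u=3/2·1.482926+1/4·11.779654+0·(-0.080096)≈5.169302; next y=1/5·1.517074+1/4·5.169302≈1.595740
n=9: y≈1.595740, sp=3, e=sp−y≈1.404260; I≈13.183914, D=e−e_prev≈-0.078666; u=3/2·1.404260+1/4·13.183914+0·(-0.078666)≈5.402368; next y=1/5·1.595740+1/4·5.402368≈1.669740
n=10: y≈1.669740, sp=3, e=sp−y≈1.330260; I≈14.514174, D=e−e_prev≈-0.074000; u=3/2·1.330260+1/4·14.514174+0·(-0.074000)≈5.623933; next y=1/5·1.669740+1/4·5.623933≈1.739931
n=11: y≈1.739931, sp=3, e=sp−y≈1.260069; I≈15.774243, D=e−e_prev≈-0.070191; u=3/2·1.260069+1/4·15.774243+0·(-0.070191)≈5.833664; next y=1/5·1.739931+1/4·5.833664≈1.806402
n=12: y≈1.806402, sp=3, e=sp−y≈1.193598; I≈16.967840, D=e−e_prev≈-0.066471; u=3/2·1.193598+1/4·16.967840+0·(-0.066471)≈6.032357; next y=1/5·1.806402+1/4·6.032357≈1.869370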